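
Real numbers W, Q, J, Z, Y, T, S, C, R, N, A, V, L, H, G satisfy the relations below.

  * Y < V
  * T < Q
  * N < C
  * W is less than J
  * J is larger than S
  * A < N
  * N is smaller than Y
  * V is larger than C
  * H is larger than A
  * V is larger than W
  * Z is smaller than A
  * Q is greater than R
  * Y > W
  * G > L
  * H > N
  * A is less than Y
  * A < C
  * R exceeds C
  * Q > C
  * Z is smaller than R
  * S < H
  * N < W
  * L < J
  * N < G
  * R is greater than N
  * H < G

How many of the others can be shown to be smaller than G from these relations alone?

The elements the relations force below G are L, Z, A, N, S, H — no chain reaches any other.
That is 6.

6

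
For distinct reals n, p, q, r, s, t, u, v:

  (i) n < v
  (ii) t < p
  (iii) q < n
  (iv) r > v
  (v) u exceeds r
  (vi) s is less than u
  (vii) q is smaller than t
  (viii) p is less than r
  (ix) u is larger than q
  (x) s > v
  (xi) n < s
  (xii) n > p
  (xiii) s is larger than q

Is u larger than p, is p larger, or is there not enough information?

p < n and n < v give p < v.
With v < r: p < n < v < r.
With r < u: p < n < v < r < u.
So u is larger.

u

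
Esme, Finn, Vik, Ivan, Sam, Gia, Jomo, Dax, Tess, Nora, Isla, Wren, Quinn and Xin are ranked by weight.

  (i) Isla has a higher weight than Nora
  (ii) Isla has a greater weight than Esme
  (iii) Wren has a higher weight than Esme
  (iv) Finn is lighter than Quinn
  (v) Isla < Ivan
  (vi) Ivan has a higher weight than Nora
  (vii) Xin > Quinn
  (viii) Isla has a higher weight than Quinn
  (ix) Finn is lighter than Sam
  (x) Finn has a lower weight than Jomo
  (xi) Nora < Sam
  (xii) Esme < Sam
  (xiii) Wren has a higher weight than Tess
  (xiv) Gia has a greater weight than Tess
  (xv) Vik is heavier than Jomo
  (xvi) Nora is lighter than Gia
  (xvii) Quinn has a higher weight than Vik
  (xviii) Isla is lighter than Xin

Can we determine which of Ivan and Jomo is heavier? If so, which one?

Ivan

Jomo < Vik < Quinn < Isla < Ivan, by transitivity through Vik, Quinn, Isla.
So Ivan is heavier.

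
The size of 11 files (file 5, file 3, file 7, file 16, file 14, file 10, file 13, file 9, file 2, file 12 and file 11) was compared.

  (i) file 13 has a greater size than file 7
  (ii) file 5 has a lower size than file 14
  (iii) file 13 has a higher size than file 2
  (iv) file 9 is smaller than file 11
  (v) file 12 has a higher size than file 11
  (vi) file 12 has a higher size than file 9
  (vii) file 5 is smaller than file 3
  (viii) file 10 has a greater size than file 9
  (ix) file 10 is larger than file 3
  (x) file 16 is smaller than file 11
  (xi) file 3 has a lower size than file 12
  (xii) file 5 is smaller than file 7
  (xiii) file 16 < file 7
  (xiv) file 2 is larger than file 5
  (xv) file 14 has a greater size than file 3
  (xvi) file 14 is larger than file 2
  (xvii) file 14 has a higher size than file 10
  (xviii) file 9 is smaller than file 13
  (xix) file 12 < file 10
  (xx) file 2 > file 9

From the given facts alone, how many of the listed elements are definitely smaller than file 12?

The elements the relations force below file 12 are file 16, file 9, file 5, file 11, file 3 — no chain reaches any other.
That is 5.

5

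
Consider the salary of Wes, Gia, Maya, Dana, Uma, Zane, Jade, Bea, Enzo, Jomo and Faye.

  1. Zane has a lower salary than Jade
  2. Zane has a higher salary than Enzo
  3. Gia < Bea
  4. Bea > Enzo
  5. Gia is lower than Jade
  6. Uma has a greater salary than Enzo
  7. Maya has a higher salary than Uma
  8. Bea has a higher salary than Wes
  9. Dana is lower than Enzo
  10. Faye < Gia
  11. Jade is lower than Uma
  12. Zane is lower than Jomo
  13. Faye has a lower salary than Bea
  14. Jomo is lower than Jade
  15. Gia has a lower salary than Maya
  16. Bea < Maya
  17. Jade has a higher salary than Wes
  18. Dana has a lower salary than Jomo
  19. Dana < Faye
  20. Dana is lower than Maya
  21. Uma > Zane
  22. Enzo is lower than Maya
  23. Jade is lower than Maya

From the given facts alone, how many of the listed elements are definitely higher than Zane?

4

From Zane the given relations immediately reach Jomo, Jade, Uma.
From those, Maya — 4 in total.
Nothing else is reachable above Zane; 4 in all.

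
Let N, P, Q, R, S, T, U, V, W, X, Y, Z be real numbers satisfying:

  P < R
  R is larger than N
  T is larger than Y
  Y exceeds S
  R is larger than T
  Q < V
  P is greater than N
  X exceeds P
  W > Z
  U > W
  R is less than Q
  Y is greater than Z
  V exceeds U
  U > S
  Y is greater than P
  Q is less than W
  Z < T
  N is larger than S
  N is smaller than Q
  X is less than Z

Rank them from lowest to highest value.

Nothing is placed below S, so it is least; from there S < N; N < P; P < X; X < Z; Z < Y; Y < T; T < R; R < Q; Q < W; W < U; U < V, each given directly.

S < N < P < X < Z < Y < T < R < Q < W < U < V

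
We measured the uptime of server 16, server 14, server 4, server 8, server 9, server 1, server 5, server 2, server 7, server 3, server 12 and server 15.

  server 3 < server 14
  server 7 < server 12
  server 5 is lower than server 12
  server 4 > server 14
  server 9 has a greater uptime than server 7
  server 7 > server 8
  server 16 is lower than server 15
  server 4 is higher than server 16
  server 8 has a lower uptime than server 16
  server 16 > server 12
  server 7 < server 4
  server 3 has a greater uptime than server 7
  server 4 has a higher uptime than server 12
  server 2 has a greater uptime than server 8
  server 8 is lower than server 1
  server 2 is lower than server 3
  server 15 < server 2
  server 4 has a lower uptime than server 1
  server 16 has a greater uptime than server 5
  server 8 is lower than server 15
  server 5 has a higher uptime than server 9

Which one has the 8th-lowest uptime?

Piecing the relations together gives one ordering: server 8 < server 7 < server 9 < server 5 < server 12 < server 16 < server 15 < server 2 < server 3 < server 14 < server 4 < server 1.
The 8th smallest is server 2.

server 2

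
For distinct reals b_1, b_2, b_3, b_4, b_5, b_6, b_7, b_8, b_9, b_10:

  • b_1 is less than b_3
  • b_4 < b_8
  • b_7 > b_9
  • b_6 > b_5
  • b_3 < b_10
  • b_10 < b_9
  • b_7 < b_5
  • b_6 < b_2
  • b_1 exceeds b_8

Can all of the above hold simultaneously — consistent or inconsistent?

The single ordering b_4 < b_8 < b_1 < b_3 < b_10 < b_9 < b_7 < b_5 < b_6 < b_2 satisfies every listed relation, so no contradiction arises.

consistent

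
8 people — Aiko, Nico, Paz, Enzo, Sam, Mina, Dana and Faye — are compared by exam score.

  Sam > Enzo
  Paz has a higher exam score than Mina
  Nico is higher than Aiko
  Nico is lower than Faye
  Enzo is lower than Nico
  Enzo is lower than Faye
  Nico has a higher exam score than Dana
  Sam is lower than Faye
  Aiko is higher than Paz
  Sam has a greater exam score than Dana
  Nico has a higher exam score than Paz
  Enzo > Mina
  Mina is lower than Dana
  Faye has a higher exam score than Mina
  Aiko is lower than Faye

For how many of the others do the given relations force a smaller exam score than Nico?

5

From Nico the given relations immediately reach Paz, Dana, Aiko, Enzo.
From those, Mina — 5 in total.
Nothing else is reachable below Nico; 5 in all.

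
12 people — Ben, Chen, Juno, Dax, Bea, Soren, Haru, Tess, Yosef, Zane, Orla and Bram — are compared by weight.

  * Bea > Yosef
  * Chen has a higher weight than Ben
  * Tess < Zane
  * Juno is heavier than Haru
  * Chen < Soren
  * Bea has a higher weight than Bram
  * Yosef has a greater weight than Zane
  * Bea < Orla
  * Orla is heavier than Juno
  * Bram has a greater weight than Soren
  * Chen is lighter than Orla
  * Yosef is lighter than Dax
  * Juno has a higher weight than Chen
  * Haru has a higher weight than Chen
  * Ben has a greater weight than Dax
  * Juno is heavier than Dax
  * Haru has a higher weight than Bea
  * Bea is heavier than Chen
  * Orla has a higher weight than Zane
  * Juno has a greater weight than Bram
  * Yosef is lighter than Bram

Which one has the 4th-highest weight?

Chaining the given pairs: Tess < Zane < Yosef < Dax < Ben < Chen < Soren < Bram < Bea < Haru < Juno < Orla.
Counting 4 from the largest end gives Bea.

Bea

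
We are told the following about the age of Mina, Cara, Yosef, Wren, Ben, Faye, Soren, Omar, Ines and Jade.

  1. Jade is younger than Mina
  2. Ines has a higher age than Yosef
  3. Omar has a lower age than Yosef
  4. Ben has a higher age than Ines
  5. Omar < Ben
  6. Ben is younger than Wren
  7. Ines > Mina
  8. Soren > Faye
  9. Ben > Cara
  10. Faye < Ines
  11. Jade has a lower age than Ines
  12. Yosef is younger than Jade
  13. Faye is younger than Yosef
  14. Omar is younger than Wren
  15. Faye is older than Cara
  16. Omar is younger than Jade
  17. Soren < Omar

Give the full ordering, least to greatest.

Cara < Faye < Soren < Omar < Yosef < Jade < Mina < Ines < Ben < Wren

Each adjacent pair is fixed by a given relation: Cara < Faye; Faye < Soren; Soren < Omar; Omar < Yosef; Yosef < Jade; Jade < Mina; Mina < Ines; Ines < Ben; Ben < Wren. Chaining them end to end gives the full order.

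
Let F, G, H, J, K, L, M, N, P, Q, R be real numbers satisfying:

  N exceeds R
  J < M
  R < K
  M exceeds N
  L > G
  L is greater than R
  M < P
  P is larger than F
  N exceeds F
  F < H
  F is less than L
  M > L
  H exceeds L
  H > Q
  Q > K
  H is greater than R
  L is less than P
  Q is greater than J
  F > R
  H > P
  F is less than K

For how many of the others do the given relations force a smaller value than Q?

The elements the relations force below Q are R, F, K, J — no chain reaches any other.
That is 4.

4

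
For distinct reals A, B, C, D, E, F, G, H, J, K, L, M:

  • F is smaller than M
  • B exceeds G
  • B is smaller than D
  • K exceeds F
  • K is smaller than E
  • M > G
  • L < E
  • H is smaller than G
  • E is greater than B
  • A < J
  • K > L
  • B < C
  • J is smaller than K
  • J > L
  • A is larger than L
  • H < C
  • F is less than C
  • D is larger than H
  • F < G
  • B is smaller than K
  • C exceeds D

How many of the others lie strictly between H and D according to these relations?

2

Chaining upward from H reaches: G, B, K, E, M, C.
Chaining downward from D reaches: F, G, B.
Strictly between H and D are those in both lists: G, B — 2 elements.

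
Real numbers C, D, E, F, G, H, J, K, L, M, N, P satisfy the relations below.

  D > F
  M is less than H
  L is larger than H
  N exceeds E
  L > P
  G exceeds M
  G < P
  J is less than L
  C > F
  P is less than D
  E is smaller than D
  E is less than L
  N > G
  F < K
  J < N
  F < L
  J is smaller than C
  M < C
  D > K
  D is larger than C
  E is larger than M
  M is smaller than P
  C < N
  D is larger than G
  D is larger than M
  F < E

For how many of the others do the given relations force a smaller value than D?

Directly below D: F, M, C, E, G, K, P.
One step further: J (8 so far).
Nothing else is reachable below D; 8 in all.

8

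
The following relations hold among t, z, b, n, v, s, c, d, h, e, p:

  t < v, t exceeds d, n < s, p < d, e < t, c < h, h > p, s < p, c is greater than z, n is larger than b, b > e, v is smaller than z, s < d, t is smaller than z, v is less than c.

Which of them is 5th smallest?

p

Piecing the relations together gives one ordering: e < b < n < s < p < d < t < v < z < c < h.
Counting 5 from the smallest end gives p.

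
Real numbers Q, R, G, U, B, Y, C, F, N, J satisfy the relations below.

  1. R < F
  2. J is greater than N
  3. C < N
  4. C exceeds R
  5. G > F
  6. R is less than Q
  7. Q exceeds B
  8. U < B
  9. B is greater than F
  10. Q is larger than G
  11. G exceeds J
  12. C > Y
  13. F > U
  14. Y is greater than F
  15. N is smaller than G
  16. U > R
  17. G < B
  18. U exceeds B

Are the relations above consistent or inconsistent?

inconsistent

Chaining the given relations yields U < F < Y < C < N < J < G < B, so U < B. But one relation states B < U. These cannot both hold.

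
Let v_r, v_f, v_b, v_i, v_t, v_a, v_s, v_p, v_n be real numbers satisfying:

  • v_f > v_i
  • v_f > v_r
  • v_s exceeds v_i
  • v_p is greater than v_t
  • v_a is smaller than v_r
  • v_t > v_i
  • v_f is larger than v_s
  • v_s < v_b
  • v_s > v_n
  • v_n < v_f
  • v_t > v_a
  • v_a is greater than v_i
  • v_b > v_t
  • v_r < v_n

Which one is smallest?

v_a is not least since v_i < v_a; v_r is not least since v_a < v_r; v_t is not least since v_i < v_t; v_n is not least since v_r < v_n; v_s is not least since v_n < v_s; v_f is not least since v_n < v_f; v_p is not least since v_t < v_p; v_b is not least since v_t < v_b.
Only v_i has nothing below it, so v_i is the smallest.

v_i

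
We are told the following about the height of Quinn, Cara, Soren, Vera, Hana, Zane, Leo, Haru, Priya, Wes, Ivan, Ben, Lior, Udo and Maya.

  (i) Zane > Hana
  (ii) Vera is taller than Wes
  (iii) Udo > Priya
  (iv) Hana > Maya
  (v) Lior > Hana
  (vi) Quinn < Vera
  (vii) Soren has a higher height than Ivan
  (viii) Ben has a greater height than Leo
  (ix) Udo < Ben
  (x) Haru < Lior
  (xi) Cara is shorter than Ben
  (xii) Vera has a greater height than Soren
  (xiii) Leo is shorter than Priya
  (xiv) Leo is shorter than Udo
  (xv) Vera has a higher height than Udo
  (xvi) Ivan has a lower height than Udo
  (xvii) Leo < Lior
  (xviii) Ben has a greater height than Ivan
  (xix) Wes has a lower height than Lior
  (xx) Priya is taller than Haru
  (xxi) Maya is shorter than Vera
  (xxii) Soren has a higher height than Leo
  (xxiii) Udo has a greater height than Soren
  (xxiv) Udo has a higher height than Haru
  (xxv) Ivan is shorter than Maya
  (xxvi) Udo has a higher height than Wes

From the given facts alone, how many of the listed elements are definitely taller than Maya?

4

The elements the relations force above Maya are Hana, Vera, Lior, Zane — no chain reaches any other.
That is 4.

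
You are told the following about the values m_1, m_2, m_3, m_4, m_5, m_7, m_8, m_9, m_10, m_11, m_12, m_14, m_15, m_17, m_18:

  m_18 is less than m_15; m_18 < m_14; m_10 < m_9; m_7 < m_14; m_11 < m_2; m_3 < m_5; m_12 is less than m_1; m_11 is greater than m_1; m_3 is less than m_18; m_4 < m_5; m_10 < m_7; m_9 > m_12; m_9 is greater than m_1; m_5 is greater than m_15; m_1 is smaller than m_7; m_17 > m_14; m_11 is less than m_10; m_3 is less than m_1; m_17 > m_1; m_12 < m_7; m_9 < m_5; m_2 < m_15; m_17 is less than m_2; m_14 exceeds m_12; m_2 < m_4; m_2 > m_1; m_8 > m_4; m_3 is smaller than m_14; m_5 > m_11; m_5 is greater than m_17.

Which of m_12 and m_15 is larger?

m_15

Link the given pairs in sequence: m_12 < m_1; m_1 < m_11; m_11 < m_10; m_10 < m_7; m_7 < m_14; m_14 < m_17; m_17 < m_2; m_2 < m_15.
Together: m_12 < m_1 < m_11 < m_10 < m_7 < m_14 < m_17 < m_2 < m_15.
So m_12 < m_15; m_15 is the larger of the two.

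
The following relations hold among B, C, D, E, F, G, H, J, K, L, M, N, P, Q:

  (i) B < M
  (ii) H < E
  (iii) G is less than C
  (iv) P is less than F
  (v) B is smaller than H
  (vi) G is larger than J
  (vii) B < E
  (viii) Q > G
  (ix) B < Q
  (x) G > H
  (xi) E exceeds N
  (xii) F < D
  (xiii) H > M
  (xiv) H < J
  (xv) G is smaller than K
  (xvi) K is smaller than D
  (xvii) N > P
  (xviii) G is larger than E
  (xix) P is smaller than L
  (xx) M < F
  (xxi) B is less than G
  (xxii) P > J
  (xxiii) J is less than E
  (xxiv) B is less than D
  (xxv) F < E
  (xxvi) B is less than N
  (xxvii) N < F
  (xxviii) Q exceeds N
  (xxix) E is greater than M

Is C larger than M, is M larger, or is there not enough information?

C

Link the given pairs in sequence: M < H; H < J; J < P; P < N; N < F; F < E; E < G; G < C.
Chaining these gives M < H < J < P < N < F < E < G < C.
So C is larger.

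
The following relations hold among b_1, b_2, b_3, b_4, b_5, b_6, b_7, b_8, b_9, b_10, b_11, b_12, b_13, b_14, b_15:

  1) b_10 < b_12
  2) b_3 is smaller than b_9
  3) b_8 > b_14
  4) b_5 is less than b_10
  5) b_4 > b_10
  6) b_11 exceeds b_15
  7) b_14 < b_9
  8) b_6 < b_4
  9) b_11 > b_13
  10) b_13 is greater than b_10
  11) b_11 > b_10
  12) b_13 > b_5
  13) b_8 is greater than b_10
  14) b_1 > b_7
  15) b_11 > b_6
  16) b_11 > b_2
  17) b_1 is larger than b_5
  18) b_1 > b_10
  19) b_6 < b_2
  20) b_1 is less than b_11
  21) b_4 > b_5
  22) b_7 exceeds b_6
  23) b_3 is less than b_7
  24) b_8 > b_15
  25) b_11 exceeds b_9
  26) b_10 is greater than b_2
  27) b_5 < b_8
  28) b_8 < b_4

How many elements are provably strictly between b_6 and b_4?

3

Chaining upward from b_6 reaches: b_2, b_10, b_12, b_13, b_8, b_7, b_1, b_11.
Chaining downward from b_4 reaches: b_2, b_5, b_14, b_10, b_15, b_8.
Strictly between b_6 and b_4 are those in both lists: b_2, b_10, b_8 — 3 elements.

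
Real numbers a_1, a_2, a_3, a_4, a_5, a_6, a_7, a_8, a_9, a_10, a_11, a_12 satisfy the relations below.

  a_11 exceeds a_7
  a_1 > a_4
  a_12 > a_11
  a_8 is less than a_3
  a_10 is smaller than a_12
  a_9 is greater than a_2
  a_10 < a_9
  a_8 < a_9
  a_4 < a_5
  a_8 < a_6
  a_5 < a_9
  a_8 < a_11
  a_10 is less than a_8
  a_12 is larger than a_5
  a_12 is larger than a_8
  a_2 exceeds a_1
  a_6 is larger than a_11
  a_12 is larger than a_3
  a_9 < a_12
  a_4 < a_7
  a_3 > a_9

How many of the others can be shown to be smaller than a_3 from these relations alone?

7

The elements the relations force below a_3 are a_10, a_4, a_1, a_8, a_5, a_2, a_9 — no chain reaches any other.
That is 7.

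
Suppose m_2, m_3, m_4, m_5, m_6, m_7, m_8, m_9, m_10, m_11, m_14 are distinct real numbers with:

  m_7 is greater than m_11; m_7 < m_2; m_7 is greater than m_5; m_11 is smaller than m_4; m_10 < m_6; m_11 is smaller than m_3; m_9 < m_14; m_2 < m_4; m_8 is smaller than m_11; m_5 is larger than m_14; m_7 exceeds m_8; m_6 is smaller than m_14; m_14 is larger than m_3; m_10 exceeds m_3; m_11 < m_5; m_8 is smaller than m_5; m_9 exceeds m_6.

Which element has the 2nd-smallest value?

m_11

The consecutive relations fix a unique order: m_8 < m_11 < m_3 < m_10 < m_6 < m_9 < m_14 < m_5 < m_7 < m_2 < m_4.
Counting 2 from the smallest end gives m_11.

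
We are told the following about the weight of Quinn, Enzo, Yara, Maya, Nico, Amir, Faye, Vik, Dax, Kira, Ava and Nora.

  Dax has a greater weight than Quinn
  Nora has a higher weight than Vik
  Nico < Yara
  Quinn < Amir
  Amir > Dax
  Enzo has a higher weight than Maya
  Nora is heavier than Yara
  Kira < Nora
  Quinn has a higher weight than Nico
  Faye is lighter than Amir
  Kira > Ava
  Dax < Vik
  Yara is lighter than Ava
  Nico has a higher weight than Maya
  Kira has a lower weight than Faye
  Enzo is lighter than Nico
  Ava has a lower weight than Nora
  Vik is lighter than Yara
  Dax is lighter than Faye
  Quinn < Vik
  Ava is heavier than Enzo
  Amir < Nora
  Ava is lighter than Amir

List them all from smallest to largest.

Maya < Enzo < Nico < Quinn < Dax < Vik < Yara < Ava < Kira < Faye < Amir < Nora

The consecutive links are each given: Maya < Enzo; Enzo < Nico; Nico < Quinn; Quinn < Dax; Dax < Vik; Vik < Yara; Yara < Ava; Ava < Kira; Kira < Faye; Faye < Amir; Amir < Nora.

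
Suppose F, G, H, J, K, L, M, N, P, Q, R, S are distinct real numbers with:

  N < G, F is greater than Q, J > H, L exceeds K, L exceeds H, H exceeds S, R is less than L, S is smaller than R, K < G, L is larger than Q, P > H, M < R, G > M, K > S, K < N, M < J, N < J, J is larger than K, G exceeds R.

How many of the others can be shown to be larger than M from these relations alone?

From M the given relations immediately reach R, G, J.
From those, L — 4 in total.
Nothing else is reachable above M; 4 in all.

4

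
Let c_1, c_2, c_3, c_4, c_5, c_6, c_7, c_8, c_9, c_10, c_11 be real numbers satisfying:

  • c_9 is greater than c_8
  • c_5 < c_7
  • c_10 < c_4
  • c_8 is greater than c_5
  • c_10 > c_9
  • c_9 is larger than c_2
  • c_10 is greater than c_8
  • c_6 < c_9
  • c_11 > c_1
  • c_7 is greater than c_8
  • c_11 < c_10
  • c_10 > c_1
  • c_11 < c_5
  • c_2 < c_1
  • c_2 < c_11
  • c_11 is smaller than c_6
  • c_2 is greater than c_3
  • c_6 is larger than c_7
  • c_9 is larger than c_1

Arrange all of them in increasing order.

The consecutive links are each given: c_3 < c_2; c_2 < c_1; c_1 < c_11; c_11 < c_5; c_5 < c_8; c_8 < c_7; c_7 < c_6; c_6 < c_9; c_9 < c_10; c_10 < c_4.

c_3 < c_2 < c_1 < c_11 < c_5 < c_8 < c_7 < c_6 < c_9 < c_10 < c_4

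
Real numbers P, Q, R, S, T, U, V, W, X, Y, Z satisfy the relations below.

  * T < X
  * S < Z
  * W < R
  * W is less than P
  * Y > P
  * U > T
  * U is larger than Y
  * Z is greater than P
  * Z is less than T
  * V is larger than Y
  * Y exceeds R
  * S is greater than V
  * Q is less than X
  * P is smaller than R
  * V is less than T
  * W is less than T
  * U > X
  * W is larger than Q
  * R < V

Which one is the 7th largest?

Piecing the relations together gives one ordering: Q < W < P < R < Y < V < S < Z < T < X < U.
The 7th largest is Y.

Y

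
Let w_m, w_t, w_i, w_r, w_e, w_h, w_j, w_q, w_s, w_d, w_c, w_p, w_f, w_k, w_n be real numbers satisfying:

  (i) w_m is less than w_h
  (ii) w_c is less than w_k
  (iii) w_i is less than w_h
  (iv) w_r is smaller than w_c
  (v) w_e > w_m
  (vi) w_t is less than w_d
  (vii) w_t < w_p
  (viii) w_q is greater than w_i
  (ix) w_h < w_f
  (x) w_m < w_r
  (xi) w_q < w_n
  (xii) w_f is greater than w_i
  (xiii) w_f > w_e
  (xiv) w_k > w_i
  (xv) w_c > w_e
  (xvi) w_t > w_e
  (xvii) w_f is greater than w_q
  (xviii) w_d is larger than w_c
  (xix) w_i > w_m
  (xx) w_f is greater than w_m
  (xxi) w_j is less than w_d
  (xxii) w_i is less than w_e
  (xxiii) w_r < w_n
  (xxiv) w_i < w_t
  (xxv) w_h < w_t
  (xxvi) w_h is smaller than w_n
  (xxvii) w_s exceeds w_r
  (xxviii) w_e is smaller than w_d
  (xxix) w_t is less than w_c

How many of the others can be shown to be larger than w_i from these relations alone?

The elements the relations force above w_i are w_e, w_h, w_t, w_q, w_f, w_n, w_c, w_d, w_k, w_p — no chain reaches any other.
That is 10.

10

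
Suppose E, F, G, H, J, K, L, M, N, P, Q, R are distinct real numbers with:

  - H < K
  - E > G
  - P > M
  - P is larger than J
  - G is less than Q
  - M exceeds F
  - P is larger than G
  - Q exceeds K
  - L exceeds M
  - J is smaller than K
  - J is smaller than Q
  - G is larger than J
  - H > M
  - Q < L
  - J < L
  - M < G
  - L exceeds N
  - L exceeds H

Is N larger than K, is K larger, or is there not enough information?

undetermined

Following every chain through N: above N we get L.
K is not reached, and no chain runs the other way from K to N.
So the given relations leave the order of N and K undetermined.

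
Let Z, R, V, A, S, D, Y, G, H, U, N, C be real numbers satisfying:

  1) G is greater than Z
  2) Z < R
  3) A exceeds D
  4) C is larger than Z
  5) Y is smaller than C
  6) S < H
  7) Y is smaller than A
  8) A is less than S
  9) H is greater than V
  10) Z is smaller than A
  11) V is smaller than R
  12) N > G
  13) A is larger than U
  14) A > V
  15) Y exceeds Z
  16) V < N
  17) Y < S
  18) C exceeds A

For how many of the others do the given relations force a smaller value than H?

7

Directly below H: V, S.
One step further: Y, A (4 so far).
One step further: U, Z, D (7 so far).
Nothing else is reachable below H; 7 in all.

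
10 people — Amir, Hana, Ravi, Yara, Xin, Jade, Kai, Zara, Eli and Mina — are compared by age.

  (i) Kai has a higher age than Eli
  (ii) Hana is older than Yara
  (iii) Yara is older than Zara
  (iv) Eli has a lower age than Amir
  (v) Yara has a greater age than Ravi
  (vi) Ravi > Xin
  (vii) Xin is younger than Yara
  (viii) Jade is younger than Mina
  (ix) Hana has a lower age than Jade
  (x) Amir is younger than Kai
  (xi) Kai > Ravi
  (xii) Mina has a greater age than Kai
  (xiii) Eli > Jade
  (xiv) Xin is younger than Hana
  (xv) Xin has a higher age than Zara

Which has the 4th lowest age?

Piecing the relations together gives one ordering: Zara < Xin < Ravi < Yara < Hana < Jade < Eli < Amir < Kai < Mina.
The 4th smallest is Yara.

Yara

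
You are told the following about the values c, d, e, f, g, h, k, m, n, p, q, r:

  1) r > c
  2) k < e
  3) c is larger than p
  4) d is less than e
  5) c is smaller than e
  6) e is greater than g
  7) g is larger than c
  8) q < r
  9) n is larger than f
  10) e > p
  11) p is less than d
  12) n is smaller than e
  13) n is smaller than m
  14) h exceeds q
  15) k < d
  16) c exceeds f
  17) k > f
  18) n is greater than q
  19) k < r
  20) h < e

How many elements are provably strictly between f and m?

Chaining upward from f reaches: c, k, d, n, g, e, r.
Chaining downward from m reaches: q, n.
Strictly between f and m are those in both lists: n — 1 element.

1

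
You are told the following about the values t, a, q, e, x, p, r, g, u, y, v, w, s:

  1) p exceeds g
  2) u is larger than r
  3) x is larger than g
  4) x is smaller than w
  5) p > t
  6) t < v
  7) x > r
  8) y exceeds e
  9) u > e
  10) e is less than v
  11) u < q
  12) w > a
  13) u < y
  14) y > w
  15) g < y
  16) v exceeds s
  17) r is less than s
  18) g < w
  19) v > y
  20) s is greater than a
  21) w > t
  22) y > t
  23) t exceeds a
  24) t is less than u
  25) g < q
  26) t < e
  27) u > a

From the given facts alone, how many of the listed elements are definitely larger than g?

6

The elements the relations force above g are x, w, y, v, p, q — no chain reaches any other.
That is 6.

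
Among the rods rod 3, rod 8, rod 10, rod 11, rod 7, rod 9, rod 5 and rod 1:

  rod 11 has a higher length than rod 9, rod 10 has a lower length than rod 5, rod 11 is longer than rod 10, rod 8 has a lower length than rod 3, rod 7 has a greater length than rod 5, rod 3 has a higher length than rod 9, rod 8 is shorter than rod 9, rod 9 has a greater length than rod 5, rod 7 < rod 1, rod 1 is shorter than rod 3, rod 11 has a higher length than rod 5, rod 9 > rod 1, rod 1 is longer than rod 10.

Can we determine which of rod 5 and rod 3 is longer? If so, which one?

rod 3

rod 5 < rod 7 and rod 7 < rod 1 give rod 5 < rod 1.
Then rod 1 < rod 9 extends the chain to rod 9.
Then rod 9 < rod 3 extends the chain to rod 3.
So rod 3 is longer.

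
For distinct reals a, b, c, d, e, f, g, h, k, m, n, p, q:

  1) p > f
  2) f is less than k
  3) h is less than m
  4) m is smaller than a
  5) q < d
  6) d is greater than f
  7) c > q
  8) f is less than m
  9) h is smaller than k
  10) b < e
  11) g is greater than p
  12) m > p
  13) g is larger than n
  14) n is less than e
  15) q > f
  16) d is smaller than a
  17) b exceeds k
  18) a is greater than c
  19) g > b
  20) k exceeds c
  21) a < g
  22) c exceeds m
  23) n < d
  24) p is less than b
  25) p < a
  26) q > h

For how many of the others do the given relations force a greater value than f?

From f the given relations immediately reach p, m, q, k, d.
From those, c, b, a, g — 9 in total.
From those, e — 10 in total.
No other element is forced above f by the given relations, so the count is 10.

10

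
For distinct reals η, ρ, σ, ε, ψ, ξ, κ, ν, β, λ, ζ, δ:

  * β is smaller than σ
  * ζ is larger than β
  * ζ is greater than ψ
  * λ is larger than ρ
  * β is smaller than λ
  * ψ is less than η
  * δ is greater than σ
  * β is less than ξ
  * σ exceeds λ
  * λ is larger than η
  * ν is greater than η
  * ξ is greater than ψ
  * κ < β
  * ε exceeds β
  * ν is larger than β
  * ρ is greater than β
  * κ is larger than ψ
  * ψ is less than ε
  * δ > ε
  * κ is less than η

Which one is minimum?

ψ

κ is not least since ψ < κ; β is not least since κ < β; η is not least since κ < η; ρ is not least since β < ρ; ξ is not least since ψ < ξ; ε is not least since ψ < ε; λ is not least since η < λ; ν is not least since β < ν; σ is not least since λ < σ; ζ is not least since ψ < ζ; δ is not least since σ < δ.
Only ψ has nothing below it, so ψ is the minimum.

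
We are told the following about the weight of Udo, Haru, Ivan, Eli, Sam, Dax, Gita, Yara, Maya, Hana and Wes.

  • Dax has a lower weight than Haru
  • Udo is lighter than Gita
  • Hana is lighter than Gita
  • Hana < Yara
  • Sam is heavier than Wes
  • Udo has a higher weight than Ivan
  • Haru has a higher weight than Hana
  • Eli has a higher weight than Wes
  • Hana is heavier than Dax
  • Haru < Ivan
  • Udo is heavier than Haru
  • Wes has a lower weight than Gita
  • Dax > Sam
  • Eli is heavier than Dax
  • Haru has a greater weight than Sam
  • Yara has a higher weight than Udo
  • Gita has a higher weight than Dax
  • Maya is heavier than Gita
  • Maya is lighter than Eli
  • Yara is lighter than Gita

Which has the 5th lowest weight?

Chaining the given pairs: Wes < Sam < Dax < Hana < Haru < Ivan < Udo < Yara < Gita < Maya < Eli.
The 5th smallest is Haru.

Haru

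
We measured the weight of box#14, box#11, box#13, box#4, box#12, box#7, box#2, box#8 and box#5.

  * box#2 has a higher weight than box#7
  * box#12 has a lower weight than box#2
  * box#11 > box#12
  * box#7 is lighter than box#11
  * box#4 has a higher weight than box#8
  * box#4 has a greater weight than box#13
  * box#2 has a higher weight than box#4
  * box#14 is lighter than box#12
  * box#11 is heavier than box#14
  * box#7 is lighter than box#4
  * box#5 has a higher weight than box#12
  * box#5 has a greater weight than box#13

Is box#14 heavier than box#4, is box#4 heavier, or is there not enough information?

undetermined

Following every chain through box#14: above box#14 we get box#12, box#11, box#5, box#2.
box#4 is not reached, and no chain runs the other way from box#4 to box#14.
So the given relations leave the order of box#14 and box#4 undetermined.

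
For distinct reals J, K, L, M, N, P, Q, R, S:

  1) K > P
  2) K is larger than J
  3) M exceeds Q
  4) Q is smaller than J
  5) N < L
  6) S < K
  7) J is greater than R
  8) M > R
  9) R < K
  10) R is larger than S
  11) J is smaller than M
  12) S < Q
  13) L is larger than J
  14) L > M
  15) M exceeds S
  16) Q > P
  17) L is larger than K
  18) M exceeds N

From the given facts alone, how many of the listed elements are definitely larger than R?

4

The elements the relations force above R are J, M, K, L — no chain reaches any other.
That is 4.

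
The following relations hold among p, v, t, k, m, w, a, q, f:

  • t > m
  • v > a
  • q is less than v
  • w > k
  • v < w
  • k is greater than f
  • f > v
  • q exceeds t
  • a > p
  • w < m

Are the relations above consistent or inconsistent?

We have q < v stated directly, yet also v < f < k < w < m < t < q by chaining the others — so v < q. Contradiction.

inconsistent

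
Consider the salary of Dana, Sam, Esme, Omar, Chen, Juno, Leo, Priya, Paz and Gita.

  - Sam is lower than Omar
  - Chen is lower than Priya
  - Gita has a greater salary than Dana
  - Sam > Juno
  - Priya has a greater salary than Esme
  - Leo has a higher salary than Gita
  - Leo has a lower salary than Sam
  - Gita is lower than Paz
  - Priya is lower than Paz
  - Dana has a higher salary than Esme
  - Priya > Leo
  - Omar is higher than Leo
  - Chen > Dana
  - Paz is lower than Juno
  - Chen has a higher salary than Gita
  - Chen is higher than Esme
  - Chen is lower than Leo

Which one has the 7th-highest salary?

Chen

The consecutive relations fix a unique order: Esme < Dana < Gita < Chen < Leo < Priya < Paz < Juno < Sam < Omar.
Counting 7 from the largest end gives Chen.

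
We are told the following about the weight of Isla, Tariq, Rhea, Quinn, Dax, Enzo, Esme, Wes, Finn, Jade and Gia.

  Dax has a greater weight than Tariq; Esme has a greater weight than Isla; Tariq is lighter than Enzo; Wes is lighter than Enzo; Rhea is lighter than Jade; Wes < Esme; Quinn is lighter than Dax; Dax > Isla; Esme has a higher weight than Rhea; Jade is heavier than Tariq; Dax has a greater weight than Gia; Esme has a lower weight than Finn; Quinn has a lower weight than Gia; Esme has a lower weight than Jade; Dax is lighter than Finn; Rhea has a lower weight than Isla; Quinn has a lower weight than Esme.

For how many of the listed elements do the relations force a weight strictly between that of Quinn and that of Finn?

Chaining upward from Quinn reaches: Gia, Dax, Esme, Jade.
Chaining downward from Finn reaches: Tariq, Rhea, Isla, Gia, Wes, Dax, Esme.
Strictly between Quinn and Finn are those in both lists: Gia, Dax, Esme — 3 elements.

3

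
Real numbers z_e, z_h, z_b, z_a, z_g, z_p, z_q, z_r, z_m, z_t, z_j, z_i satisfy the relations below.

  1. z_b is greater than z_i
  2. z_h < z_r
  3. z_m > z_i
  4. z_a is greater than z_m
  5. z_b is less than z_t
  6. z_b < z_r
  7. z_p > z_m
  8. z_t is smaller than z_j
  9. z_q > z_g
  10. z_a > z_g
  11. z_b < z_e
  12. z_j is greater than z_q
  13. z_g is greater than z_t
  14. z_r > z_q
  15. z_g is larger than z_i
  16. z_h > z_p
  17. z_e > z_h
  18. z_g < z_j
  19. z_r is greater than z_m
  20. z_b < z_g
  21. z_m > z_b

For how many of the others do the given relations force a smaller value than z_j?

5

From z_j the given relations immediately reach z_t, z_g, z_q.
From those, z_i, z_b — 5 in total.
No other element is forced below z_j by the given relations, so the count is 5.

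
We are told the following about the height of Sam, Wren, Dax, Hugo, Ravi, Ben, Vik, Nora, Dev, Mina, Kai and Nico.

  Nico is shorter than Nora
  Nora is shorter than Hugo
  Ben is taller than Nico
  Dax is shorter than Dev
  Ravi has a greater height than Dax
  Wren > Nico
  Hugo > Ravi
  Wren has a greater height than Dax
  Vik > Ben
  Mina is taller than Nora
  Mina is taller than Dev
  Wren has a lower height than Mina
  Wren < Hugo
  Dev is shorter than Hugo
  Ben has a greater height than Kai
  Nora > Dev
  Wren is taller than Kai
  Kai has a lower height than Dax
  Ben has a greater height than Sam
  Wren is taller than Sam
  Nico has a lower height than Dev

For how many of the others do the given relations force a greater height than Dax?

The elements the relations force above Dax are Wren, Dev, Nora, Ravi, Hugo, Mina — no chain reaches any other.
That is 6.

6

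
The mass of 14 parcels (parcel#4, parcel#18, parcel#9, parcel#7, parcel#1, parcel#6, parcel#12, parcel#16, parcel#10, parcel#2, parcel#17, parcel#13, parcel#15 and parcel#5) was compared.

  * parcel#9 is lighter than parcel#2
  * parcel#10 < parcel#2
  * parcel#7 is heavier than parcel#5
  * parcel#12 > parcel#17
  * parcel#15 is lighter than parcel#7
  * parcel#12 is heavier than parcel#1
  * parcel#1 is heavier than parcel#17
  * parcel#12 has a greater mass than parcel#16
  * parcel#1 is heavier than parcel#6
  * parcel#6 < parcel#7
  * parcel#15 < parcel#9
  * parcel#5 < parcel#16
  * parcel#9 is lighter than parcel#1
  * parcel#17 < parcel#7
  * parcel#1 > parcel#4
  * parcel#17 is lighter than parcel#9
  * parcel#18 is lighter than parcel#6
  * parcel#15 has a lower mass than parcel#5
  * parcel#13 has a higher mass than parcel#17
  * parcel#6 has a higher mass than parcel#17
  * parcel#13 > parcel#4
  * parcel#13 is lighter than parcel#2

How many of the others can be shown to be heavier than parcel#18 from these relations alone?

The elements the relations force above parcel#18 are parcel#6, parcel#1, parcel#12, parcel#7 — no chain reaches any other.
That is 4.

4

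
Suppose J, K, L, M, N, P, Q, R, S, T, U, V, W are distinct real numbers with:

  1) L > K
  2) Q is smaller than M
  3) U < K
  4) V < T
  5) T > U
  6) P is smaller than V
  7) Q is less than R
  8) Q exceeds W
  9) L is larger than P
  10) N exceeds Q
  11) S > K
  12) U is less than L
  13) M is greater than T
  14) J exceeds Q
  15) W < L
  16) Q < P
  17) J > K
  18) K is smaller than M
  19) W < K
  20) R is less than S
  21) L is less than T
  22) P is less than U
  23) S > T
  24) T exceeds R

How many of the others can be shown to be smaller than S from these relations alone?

The elements the relations force below S are W, Q, P, R, U, V, K, L, T — no chain reaches any other.
That is 9.

9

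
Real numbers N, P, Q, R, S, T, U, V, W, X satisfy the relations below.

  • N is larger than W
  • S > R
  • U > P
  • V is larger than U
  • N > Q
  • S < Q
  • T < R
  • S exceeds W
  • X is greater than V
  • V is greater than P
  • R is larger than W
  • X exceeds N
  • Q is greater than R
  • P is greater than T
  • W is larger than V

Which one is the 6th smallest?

R

The consecutive relations fix a unique order: T < P < U < V < W < R < S < Q < N < X.
Counting 6 from the smallest end gives R.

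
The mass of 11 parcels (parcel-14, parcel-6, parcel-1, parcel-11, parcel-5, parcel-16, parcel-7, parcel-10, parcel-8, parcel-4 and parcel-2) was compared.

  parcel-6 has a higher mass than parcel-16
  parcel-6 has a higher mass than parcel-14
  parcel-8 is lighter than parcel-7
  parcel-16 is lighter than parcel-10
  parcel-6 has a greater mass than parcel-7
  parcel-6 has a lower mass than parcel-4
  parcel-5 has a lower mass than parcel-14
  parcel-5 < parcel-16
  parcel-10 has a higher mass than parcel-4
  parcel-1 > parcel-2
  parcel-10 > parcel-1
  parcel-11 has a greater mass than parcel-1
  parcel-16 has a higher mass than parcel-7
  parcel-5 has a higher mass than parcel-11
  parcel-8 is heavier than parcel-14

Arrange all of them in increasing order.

parcel-2 < parcel-1 < parcel-11 < parcel-5 < parcel-14 < parcel-8 < parcel-7 < parcel-16 < parcel-6 < parcel-4 < parcel-10

Each adjacent pair is fixed by a given relation: parcel-2 < parcel-1; parcel-1 < parcel-11; parcel-11 < parcel-5; parcel-5 < parcel-14; parcel-14 < parcel-8; parcel-8 < parcel-7; parcel-7 < parcel-16; parcel-16 < parcel-6; parcel-6 < parcel-4; parcel-4 < parcel-10. Chaining them end to end gives the full order.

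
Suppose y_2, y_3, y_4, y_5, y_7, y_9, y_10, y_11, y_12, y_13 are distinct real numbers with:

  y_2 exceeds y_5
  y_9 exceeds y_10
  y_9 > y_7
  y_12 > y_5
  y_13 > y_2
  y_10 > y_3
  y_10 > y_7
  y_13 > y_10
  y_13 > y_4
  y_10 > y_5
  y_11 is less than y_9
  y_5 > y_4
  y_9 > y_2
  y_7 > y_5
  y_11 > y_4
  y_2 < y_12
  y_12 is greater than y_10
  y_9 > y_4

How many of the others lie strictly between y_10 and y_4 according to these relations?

The relations place y_4 below y_10. An element lies strictly between them when it is forced above y_4 and also forced below y_10.
Above y_4: {y_5, y_2, y_11, y_7, y_9, y_13, y_12}. Below y_10: {y_3, y_5, y_7}.
Intersection: {y_5, y_7} — 2.

2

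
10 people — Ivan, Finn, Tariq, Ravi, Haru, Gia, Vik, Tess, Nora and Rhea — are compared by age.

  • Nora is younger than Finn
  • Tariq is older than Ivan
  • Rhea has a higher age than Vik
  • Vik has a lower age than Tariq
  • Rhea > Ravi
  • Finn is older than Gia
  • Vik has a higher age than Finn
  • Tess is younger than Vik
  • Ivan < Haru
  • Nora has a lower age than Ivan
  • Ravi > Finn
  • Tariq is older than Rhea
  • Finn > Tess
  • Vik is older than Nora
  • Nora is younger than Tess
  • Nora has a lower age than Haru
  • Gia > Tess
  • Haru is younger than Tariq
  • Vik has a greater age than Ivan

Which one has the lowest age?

Chaining upward from Nora: directly above it, Tess, Ivan, Finn, Vik, Haru; then Gia, Ravi, Rhea, Tariq.
That covers every other element, and nothing is given below Nora, so Nora is the lowest age.

Nora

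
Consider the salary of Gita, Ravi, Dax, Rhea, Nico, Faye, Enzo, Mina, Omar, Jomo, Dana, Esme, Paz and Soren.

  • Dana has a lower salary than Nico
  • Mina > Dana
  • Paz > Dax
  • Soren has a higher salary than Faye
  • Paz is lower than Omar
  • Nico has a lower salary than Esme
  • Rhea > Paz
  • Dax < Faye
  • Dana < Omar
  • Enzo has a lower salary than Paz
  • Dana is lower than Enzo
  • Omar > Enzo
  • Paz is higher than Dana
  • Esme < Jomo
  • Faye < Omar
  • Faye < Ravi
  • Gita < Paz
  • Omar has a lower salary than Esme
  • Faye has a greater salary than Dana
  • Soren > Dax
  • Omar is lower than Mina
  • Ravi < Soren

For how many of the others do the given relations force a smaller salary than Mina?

7

Directly below Mina: Dana, Omar.
One step further: Enzo, Faye, Paz (5 so far).
One step further: Gita, Dax (7 so far).
No other element is forced below Mina by the given relations, so the count is 7.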